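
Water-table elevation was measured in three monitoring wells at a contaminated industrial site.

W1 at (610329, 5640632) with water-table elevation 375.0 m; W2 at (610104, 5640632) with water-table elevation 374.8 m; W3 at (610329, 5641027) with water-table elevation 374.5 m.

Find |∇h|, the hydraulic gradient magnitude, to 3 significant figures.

0.00155

∂h/∂x = (374.8 − 375.0) / (610104 − 610329) = +0.0008889
∂h/∂y = (374.5 − 375.0) / (5641027 − 5640632) = -0.001266
|∇h| = √(0.0008889² + -0.001266²) = 0.001547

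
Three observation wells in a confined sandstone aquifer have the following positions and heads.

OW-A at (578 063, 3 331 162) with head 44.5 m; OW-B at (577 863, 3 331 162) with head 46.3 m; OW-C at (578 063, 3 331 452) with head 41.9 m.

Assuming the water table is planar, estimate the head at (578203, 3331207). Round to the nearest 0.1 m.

∂h/∂x = (46.3 − 44.5) / (577863 − 578063) = -0.009000
∂h/∂y = (41.9 − 44.5) / (3331452 − 3331162) = -0.008966
h(578203, 3331207) = 44.5 + (-0.009000)·(140) + (-0.008966)·(45) = 44.5 -1.260 -0.403 = 42.837 m.

42.8 m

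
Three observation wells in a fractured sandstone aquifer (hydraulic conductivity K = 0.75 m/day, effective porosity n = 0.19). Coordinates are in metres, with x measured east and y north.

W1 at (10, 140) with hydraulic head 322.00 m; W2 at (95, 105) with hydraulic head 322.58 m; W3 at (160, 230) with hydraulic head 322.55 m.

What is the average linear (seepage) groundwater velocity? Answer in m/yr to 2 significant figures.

Taking W1 as reference: W2−W1 = (85, -35, +0.58); W3−W1 = (150, 90, +0.55).
Determinant of the coordinate differences = 85·90 − 150·(-35) = 12900.
∂h/∂x = [(+0.58)·90 − (+0.55)·(-35)] / 12900 = +0.005539
∂h/∂y = [85·(+0.55) − 150·(+0.58)] / 12900 = -0.003120
|∇h| = √(0.005539² + -0.003120²) = 0.006357
Seepage velocity v = K·i/n = 0.75 × 0.006357 / 0.19 = 0.02509 m/day = 9.164 m/yr.

9.2 m/yr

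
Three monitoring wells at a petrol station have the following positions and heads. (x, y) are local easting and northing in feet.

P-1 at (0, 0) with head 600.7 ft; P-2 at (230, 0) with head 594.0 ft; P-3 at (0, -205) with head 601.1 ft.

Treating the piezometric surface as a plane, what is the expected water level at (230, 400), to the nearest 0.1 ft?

∂h/∂x = (594.0 − 600.7) / (230 − 0) = -0.02913
∂h/∂y = (601.1 − 600.7) / (-205 − 0) = -0.001951
h(230, 400) = 600.7 + (-0.02913)·(230) + (-0.001951)·(400) = 600.7 -6.700 -0.780 = 593.220 ft.

593.2 ft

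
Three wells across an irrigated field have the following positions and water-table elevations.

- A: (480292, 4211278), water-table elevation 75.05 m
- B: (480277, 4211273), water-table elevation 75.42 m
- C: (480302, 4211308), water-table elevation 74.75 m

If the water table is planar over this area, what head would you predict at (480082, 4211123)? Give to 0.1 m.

80.4 m

Differences from A: to B (Δx, Δy, Δh) = (-15, -5, +0.37); to C = (10, 30, -0.30).
Solve a·Δx + b·Δy = Δh: det = (-15)·30 − 10·(-5) = -400.
∂h/∂x = [(+0.37)·30 − (-0.30)·(-5)] / -400 = -0.02400
∂h/∂y = [(-15)·(-0.30) − 10·(+0.37)] / -400 = -0.002000
h(480082, 4211123) = 75.05 + (-0.02400)·(-210) + (-0.002000)·(-155) = 75.05 +5.040 +0.310 = 80.400 m.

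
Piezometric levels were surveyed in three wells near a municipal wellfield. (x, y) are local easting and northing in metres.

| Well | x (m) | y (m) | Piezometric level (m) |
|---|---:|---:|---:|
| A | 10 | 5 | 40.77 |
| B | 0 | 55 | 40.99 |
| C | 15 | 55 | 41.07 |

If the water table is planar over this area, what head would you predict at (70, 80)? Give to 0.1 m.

Three-point gradient (reference A): Δ to B = (-10, 50, +0.22), Δ to C = (5, 50, +0.30).
∂h/∂x = +0.005333, ∂h/∂y = +0.005467 (det = -750).
h(70, 80) = 40.77 + (+0.005333)·(60) + (+0.005467)·(75) = 40.77 +0.320 +0.410 = 41.500 m.

41.5 m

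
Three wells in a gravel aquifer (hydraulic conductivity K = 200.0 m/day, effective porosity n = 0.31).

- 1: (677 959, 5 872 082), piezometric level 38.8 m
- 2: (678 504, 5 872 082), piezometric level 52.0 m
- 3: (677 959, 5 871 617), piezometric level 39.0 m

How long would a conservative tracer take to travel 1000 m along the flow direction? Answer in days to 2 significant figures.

∂h/∂x = (52.0 − 38.8) / (678504 − 677959) = +0.02422
∂h/∂y = (39.0 − 38.8) / (5871617 − 5872082) = -0.0004301
|∇h| = √(0.02422² + -0.0004301²) = 0.02422
Seepage velocity v = K·i/n = 200.0 × 0.02422 / 0.31 = 15.63 m/day.
t = 1000 / 15.63 = 63.98 days.

64 days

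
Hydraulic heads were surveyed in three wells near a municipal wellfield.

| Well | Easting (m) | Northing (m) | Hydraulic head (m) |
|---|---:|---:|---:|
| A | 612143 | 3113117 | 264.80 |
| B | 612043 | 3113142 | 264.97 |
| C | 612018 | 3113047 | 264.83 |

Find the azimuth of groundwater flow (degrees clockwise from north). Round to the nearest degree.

145°

Taking A as reference: B−A = (-100, 25, +0.17); C−A = (-125, -70, +0.03).
Determinant of the coordinate differences = (-100)·(-70) − (-125)·25 = 10125.
∂h/∂x = [(+0.17)·(-70) − (+0.03)·25] / 10125 = -0.001249
∂h/∂y = [(-100)·(+0.03) − (-125)·(+0.17)] / 10125 = +0.001802
Flow direction (−∇h) has components (+0.001249 E, -0.001802 N).
Azimuth = atan2(E, N) = atan2(+0.001249, -0.001802) = 145.3° ≈ 145°.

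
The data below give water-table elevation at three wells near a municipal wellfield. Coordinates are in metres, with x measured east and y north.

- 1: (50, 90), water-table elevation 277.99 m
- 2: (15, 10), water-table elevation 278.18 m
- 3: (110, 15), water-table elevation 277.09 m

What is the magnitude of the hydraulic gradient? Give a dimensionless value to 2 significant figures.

0.012

Differences from 1: to 2 (Δx, Δy, Δh) = (-35, -80, +0.19); to 3 = (60, -75, -0.90).
Solve a·Δx + b·Δy = Δh: det = (-35)·(-75) − 60·(-80) = 7425.
∂h/∂x = [(+0.19)·(-75) − (-0.90)·(-80)] / 7425 = -0.01162
∂h/∂y = [(-35)·(-0.90) − 60·(+0.19)] / 7425 = +0.002707
|∇h| = √(-0.01162² + 0.002707²) = 0.01193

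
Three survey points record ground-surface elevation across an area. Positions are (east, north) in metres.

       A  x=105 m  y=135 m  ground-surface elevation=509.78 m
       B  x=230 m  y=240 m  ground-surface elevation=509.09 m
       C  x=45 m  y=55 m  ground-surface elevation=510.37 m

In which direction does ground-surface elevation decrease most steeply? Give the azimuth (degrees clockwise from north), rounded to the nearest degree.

Taking A as reference: B−A = (125, 105, -0.69); C−A = (-60, -80, +0.59).
Solve a·Δx + b·Δy = Δz: det = 125·(-80) − (-60)·105 = -3700.
∂z/∂x = [(-0.69)·(-80) − (+0.59)·105] / -3700 = +0.001824
∂z/∂y = [125·(+0.59) − (-60)·(-0.69)] / -3700 = -0.008743
Steepest decrease is along −∇f: components (-0.001824 E, +0.008743 N).
Azimuth = atan2(-0.001824, +0.008743) = 348.2° ≈ 348°.

348°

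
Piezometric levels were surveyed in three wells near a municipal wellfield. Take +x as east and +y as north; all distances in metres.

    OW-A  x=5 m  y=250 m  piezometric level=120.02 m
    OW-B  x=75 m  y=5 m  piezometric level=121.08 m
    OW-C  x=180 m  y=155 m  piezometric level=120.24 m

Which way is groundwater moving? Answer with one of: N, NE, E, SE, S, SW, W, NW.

N

With h = a·x + b·y + c and OW-A as origin, the differences give:
  70·a + (-245)·b = +1.06
  175·a + (-95)·b = +0.22
Eliminate b (×(-95) and ×(-245), subtract): 36225·a = -46.800 → a = ∂h/∂x = -0.001292
Back-substitute: b = ∂h/∂y = -0.004696.
Flow = −∇h = (+0.001292 east, +0.004696 north), which points north.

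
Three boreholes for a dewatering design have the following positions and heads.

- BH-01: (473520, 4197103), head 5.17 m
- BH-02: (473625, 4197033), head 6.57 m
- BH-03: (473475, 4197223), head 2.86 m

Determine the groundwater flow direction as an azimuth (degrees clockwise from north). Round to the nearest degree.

Taking BH-01 as reference: BH-02−BH-01 = (105, -70, +1.40); BH-03−BH-01 = (-45, 120, -2.31).
Determinant of the coordinate differences = 105·120 − (-45)·(-70) = 9450.
∂h/∂x = [(+1.40)·120 − (-2.31)·(-70)] / 9450 = +0.0006667
∂h/∂y = [105·(-2.31) − (-45)·(+1.40)] / 9450 = -0.01900
Flow direction (−∇h) has components (-0.0006667 E, +0.01900 N).
Azimuth = atan2(E, N) = atan2(-0.0006667, +0.01900) = 358.0° ≈ 358°.

358°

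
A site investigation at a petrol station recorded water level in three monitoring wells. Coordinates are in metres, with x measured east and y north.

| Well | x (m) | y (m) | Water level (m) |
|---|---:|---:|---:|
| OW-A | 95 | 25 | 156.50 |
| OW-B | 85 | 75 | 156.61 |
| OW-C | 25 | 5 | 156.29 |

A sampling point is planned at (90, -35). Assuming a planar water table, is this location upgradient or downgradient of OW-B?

downgradient

Taking OW-A as reference: OW-B−OW-A = (-10, 50, +0.11); OW-C−OW-A = (-70, -20, -0.21).
Determinant of the coordinate differences = (-10)·(-20) − (-70)·50 = 3700.
∂h/∂x = [(+0.11)·(-20) − (-0.21)·50] / 3700 = +0.002243
∂h/∂y = [(-10)·(-0.21) − (-70)·(+0.11)] / 3700 = +0.002649
Head at (90, -35) = 156.50 + (+0.002243)·(-5) + (+0.002649)·(-60) = 156.33 m.
That is lower than the 156.61 m at OW-B, so the point is downgradient.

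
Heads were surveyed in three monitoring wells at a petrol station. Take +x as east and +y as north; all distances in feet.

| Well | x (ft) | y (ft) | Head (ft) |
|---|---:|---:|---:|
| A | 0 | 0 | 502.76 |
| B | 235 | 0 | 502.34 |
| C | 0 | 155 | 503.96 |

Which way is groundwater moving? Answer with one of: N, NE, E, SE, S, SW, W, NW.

∂h/∂x = (502.34 − 502.76) / (235 − 0) = -0.001787
∂h/∂y = (503.96 − 502.76) / (155 − 0) = +0.007742
Flow = −∇h = (+0.001787 east, -0.007742 north), which points south.

S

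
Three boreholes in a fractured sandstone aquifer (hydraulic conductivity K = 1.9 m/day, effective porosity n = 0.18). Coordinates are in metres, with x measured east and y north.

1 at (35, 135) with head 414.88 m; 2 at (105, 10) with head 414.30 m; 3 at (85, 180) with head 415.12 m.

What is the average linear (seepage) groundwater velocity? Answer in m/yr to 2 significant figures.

19 m/yr

Differences from 1: to 2 (Δx, Δy, Δh) = (70, -125, -0.58); to 3 = (50, 45, +0.24).
Solve a·Δx + b·Δy = Δh: det = 70·45 − 50·(-125) = 9400.
∂h/∂x = [(-0.58)·45 − (+0.24)·(-125)] / 9400 = +0.0004149
∂h/∂y = [70·(+0.24) − 50·(-0.58)] / 9400 = +0.004872
|∇h| = √(0.0004149² + 0.004872²) = 0.00489
Seepage velocity v = K·i/n = 1.9 × 0.00489 / 0.18 = 0.05162 m/day = 18.85 m/yr.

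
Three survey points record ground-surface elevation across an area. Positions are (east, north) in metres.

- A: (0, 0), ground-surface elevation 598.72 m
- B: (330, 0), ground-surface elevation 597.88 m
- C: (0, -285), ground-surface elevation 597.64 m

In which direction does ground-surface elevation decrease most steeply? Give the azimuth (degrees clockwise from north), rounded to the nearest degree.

∂z/∂x = (597.88 − 598.72) / (330 − 0) = -0.002545
∂z/∂y = (597.64 − 598.72) / (-285 − 0) = +0.003789
Steepest decrease is along −∇f: components (+0.002545 E, -0.003789 N).
Azimuth = atan2(+0.002545, -0.003789) = 146.1° ≈ 146°.

146°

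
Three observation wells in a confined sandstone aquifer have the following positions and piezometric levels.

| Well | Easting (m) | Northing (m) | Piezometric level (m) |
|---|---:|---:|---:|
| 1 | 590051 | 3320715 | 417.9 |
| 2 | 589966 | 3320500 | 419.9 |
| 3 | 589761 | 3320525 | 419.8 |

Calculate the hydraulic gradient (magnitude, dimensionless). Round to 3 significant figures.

Three-point gradient (reference 1): Δ to 2 = (-85, -215, +2.0), Δ to 3 = (-290, -190, +1.9).
∂h/∂x = -0.0006169, ∂h/∂y = -0.009058 (det = -46200).
|∇h| = √(-0.0006169² + -0.009058²) = 0.009079

0.00908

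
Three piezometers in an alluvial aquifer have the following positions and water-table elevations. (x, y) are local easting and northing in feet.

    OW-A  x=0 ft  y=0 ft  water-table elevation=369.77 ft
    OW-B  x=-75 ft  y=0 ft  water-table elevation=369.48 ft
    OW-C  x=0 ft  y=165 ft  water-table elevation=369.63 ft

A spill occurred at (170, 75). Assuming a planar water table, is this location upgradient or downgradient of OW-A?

upgradient

∂h/∂x = (369.48 − 369.77) / (-75 − 0) = +0.003867
∂h/∂y = (369.63 − 369.77) / (165 − 0) = -0.0008485
Head at (170, 75) = 369.77 + (+0.003867)·(170) + (-0.0008485)·(75) = 370.36 ft.
That is higher than the 369.77 ft at OW-A, so the point is upgradient.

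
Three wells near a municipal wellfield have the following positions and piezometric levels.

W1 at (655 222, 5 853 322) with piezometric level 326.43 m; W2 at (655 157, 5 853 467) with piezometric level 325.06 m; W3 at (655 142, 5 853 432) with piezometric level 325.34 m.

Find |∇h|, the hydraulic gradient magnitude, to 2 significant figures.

With h = a·x + b·y + c and W1 as origin, the differences give:
  (-65)·a + 145·b = -1.37
  (-80)·a + 110·b = -1.09
Eliminate b (×110 and ×145, subtract): 4450·a = 7.350 → a = ∂h/∂x = +0.001652
Back-substitute: b = ∂h/∂y = -0.008708.
|∇h| = √(0.001652² + -0.008708²) = 0.008863

0.0089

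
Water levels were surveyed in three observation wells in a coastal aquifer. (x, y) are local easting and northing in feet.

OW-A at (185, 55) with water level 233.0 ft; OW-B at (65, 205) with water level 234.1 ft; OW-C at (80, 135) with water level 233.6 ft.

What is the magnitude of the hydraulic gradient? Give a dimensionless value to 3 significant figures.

0.00708

Taking OW-A as reference: OW-B−OW-A = (-120, 150, +1.1); OW-C−OW-A = (-105, 80, +0.6).
Solve a·Δx + b·Δy = Δh: det = (-120)·80 − (-105)·150 = 6150.
∂h/∂x = [(+1.1)·80 − (+0.6)·150] / 6150 = -0.0003252
∂h/∂y = [(-120)·(+0.6) − (-105)·(+1.1)] / 6150 = +0.007073
|∇h| = √(-0.0003252² + 0.007073²) = 0.00708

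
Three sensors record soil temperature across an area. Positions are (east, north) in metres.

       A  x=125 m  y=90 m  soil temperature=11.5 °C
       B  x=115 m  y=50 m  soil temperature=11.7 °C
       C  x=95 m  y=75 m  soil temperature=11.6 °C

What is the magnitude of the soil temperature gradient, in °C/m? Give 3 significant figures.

Taking A as reference: B−A = (-10, -40, +0.2); C−A = (-30, -15, +0.1).
Determinant of the coordinate differences = (-10)·(-15) − (-30)·(-40) = -1050.
∂T/∂x = [(+0.2)·(-15) − (+0.1)·(-40)] / -1050 = -0.0009524
∂T/∂y = [(-10)·(+0.1) − (-30)·(+0.2)] / -1050 = -0.004762
|∇f| = √(-0.0009524² + -0.004762²) = 0.004856 °C/m

0.00486 °C/m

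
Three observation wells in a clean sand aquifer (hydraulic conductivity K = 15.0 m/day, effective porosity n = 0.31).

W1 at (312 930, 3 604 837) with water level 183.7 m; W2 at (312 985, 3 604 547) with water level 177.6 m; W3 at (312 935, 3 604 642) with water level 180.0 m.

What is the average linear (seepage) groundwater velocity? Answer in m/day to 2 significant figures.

1.1 m/day

Three-point gradient (reference W1): Δ to W2 = (55, -290, -6.1), Δ to W3 = (5, -195, -3.7).
∂h/∂x = -0.01256, ∂h/∂y = +0.01865 (det = -9275).
|∇h| = √(-0.01256² + 0.01865²) = 0.02249
Seepage velocity v = K·i/n = 15.0 × 0.02249 / 0.31 = 1.088 m/day.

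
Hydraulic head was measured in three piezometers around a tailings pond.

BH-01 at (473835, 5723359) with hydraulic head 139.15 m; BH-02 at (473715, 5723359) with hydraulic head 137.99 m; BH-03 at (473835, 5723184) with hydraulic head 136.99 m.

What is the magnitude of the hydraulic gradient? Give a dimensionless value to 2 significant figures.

0.016

∂h/∂x = (137.99 − 139.15) / (473715 − 473835) = +0.009667
∂h/∂y = (136.99 − 139.15) / (5723184 − 5723359) = +0.01234
|∇h| = √(0.009667² + 0.01234²) = 0.01568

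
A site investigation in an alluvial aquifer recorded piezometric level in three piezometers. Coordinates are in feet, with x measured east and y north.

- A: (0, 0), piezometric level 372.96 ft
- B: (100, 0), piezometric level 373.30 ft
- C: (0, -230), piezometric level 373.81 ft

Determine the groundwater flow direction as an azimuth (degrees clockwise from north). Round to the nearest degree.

∂h/∂x = (373.30 − 372.96) / (100 − 0) = +0.003400
∂h/∂y = (373.81 − 372.96) / (-230 − 0) = -0.003696
Flow direction (−∇h) has components (-0.003400 E, +0.003696 N).
Azimuth = atan2(E, N) = atan2(-0.003400, +0.003696) = 317.4° ≈ 317°.

317°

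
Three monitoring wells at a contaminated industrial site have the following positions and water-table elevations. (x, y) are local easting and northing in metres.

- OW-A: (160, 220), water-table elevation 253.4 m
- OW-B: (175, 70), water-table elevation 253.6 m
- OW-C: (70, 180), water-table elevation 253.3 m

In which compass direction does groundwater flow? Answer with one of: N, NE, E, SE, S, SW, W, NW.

Differences from OW-A: to OW-B (Δx, Δy, Δh) = (15, -150, +0.2); to OW-C = (-90, -40, -0.1).
Solve a·Δx + b·Δy = Δh: det = 15·(-40) − (-90)·(-150) = -14100.
∂h/∂x = [(+0.2)·(-40) − (-0.1)·(-150)] / -14100 = +0.001631
∂h/∂y = [15·(-0.1) − (-90)·(+0.2)] / -14100 = -0.001170
Flow = −∇h = (-0.001631 east, +0.001170 north), which points northwest.

NW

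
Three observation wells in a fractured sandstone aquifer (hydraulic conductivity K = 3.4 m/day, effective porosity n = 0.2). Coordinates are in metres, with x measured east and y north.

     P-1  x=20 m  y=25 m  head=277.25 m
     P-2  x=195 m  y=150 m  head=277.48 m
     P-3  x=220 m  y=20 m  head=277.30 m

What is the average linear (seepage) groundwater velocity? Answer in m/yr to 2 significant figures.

9.1 m/yr

Differences from P-1: to P-2 (Δx, Δy, Δh) = (175, 125, +0.23); to P-3 = (200, -5, +0.05).
Solve a·Δx + b·Δy = Δh: det = 175·(-5) − 200·125 = -25875.
∂h/∂x = [(+0.23)·(-5) − (+0.05)·125] / -25875 = +0.0002860
∂h/∂y = [175·(+0.05) − 200·(+0.23)] / -25875 = +0.001440
|∇h| = √(0.0002860² + 0.001440²) = 0.001468
Seepage velocity v = K·i/n = 3.4 × 0.001468 / 0.2 = 0.02496 m/day = 9.117 m/yr.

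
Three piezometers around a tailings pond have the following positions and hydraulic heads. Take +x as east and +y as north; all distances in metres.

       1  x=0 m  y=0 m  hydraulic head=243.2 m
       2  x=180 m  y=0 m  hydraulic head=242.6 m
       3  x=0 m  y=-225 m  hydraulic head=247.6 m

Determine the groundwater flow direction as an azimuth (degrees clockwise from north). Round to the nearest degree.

010°

∂h/∂x = (242.6 − 243.2) / (180 − 0) = -0.003333
∂h/∂y = (247.6 − 243.2) / (-225 − 0) = -0.01956
Flow direction (−∇h) has components (+0.003333 E, +0.01956 N).
Azimuth = atan2(E, N) = atan2(+0.003333, +0.01956) = 9.7° ≈ 010°.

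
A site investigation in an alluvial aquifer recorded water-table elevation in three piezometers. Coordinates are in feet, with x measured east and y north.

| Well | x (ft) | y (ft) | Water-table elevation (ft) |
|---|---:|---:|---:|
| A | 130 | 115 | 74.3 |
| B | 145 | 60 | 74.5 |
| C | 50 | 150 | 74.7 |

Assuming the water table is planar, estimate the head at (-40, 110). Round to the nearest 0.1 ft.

With h = a·x + b·y + c and A as origin, the differences give:
  15·a + (-55)·b = +0.2
  (-80)·a + 35·b = +0.4
Eliminate b (×35 and ×(-55), subtract): -3875·a = 29.00 → a = ∂h/∂x = -0.007484
Back-substitute: b = ∂h/∂y = -0.005677.
h(-40, 110) = 74.3 + (-0.007484)·(-170) + (-0.005677)·(-5) = 74.3 +1.272 +0.028 = 75.601 ft.

75.6 ft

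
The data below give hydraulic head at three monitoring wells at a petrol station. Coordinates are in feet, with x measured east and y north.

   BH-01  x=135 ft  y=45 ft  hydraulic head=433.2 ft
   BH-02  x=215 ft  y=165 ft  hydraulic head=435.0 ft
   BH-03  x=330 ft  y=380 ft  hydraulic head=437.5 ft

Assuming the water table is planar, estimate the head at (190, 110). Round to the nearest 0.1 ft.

Differences from BH-01: to BH-02 (Δx, Δy, Δh) = (80, 120, +1.8); to BH-03 = (195, 335, +4.3).
Determinant of the coordinate differences = 80·335 − 195·120 = 3400.
∂h/∂x = [(+1.8)·335 − (+4.3)·120] / 3400 = +0.02559
∂h/∂y = [80·(+4.3) − 195·(+1.8)] / 3400 = -0.002059
h(190, 110) = 433.2 + (+0.02559)·(55) + (-0.002059)·(65) = 433.2 +1.407 -0.134 = 434.474 ft.

434.5 ft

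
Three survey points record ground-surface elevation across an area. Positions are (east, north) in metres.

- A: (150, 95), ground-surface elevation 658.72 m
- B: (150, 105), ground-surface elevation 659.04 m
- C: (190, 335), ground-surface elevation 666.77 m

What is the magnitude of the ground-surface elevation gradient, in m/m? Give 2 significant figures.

0.033 m/m

Three-point gradient (reference A): Δ to B = (0, 10, +0.32), Δ to C = (40, 240, +8.05).
∂z/∂x = +0.009250, ∂z/∂y = +0.03200 (det = -400).
|∇f| = √(0.009250² + 0.03200²) = 0.03331 m/m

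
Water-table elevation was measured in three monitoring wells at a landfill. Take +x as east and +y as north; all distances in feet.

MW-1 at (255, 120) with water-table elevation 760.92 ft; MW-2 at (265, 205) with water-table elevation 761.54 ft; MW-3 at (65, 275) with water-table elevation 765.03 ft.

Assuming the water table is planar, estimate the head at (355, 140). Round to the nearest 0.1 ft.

Taking MW-1 as reference: MW-2−MW-1 = (10, 85, +0.62); MW-3−MW-1 = (-190, 155, +4.11).
Solve a·Δx + b·Δy = Δh: det = 10·155 − (-190)·85 = 17700.
∂h/∂x = [(+0.62)·155 − (+4.11)·85] / 17700 = -0.01431
∂h/∂y = [10·(+4.11) − (-190)·(+0.62)] / 17700 = +0.008977
h(355, 140) = 760.92 + (-0.01431)·(100) + (+0.008977)·(20) = 760.92 -1.431 +0.180 = 759.669 ft.

759.7 ft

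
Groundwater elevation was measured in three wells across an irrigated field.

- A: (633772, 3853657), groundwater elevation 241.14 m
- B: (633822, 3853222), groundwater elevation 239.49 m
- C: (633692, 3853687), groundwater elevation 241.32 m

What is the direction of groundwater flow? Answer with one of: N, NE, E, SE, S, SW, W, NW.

S

Differences from A: to B (Δx, Δy, Δh) = (50, -435, -1.65); to C = (-80, 30, +0.18).
Determinant of the coordinate differences = 50·30 − (-80)·(-435) = -33300.
∂h/∂x = [(-1.65)·30 − (+0.18)·(-435)] / -33300 = -0.0008649
∂h/∂y = [50·(+0.18) − (-80)·(-1.65)] / -33300 = +0.003694
Flow = −∇h = (+0.0008649 east, -0.003694 north), which points south.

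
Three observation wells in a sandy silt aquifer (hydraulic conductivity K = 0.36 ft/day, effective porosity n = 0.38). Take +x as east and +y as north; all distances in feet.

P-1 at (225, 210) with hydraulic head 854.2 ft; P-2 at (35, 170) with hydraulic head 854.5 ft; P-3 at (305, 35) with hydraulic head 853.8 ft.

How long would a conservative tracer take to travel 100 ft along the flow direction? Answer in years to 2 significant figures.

Differences from P-1: to P-2 (Δx, Δy, Δh) = (-190, -40, +0.3); to P-3 = (80, -175, -0.4).
Determinant of the coordinate differences = (-190)·(-175) − 80·(-40) = 36450.
∂h/∂x = [(+0.3)·(-175) − (-0.4)·(-40)] / 36450 = -0.001879
∂h/∂y = [(-190)·(-0.4) − 80·(+0.3)] / 36450 = +0.001427
|∇h| = √(-0.001879² + 0.001427²) = 0.002359
Seepage velocity v = K·i/n = 0.36 × 0.002359 / 0.38 = 0.002235 ft/day.
t = 100 / 0.002235 = 4.474e+04 days = 122 years.

120 years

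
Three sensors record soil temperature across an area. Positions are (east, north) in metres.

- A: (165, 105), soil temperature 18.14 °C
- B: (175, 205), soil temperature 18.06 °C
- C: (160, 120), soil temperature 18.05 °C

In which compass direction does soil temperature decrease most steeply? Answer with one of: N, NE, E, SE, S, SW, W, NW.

W

With T = a·x + b·y + c and A as origin, the differences give:
  10·a + 100·b = -0.08
  (-5)·a + 15·b = -0.09
Eliminate b (×15 and ×100, subtract): 650·a = 7.800 → a = ∂T/∂x = +0.01200
Back-substitute: b = ∂T/∂y = -0.002000.
Steepest decrease is along −∇f = (-0.01200 E, +0.002000 N) → west.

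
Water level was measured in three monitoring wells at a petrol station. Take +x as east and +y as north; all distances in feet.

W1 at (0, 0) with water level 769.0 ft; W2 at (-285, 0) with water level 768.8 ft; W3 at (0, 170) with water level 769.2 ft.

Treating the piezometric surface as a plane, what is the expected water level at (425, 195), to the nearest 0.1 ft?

∂h/∂x = (768.8 − 769.0) / (-285 − 0) = +0.0007018
∂h/∂y = (769.2 − 769.0) / (170 − 0) = +0.001176
h(425, 195) = 769.0 + (+0.0007018)·(425) + (+0.001176)·(195) = 769.0 +0.298 +0.229 = 769.528 ft.

769.5 ft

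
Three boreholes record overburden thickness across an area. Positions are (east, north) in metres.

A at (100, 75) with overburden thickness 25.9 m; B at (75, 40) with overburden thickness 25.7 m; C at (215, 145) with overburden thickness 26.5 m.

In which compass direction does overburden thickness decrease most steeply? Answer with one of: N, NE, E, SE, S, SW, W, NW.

Three-point gradient (reference A): Δ to B = (-25, -35, -0.2), Δ to C = (115, 70, +0.6).
∂d/∂x = +0.003077, ∂d/∂y = +0.003516 (det = 2275).
Steepest decrease is along −∇f = (-0.003077 E, -0.003516 N) → southwest.

SW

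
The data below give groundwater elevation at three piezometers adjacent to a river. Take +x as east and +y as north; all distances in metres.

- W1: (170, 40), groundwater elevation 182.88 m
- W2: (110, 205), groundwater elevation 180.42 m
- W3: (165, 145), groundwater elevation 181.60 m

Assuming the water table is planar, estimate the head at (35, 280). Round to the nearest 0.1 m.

178.9 m

Taking W1 as reference: W2−W1 = (-60, 165, -2.46); W3−W1 = (-5, 105, -1.28).
Solve a·Δx + b·Δy = Δh: det = (-60)·105 − (-5)·165 = -5475.
∂h/∂x = [(-2.46)·105 − (-1.28)·165] / -5475 = +0.008603
∂h/∂y = [(-60)·(-1.28) − (-5)·(-2.46)] / -5475 = -0.01178
h(35, 280) = 182.88 + (+0.008603)·(-135) + (-0.01178)·(240) = 182.88 -1.161 -2.827 = 178.891 m.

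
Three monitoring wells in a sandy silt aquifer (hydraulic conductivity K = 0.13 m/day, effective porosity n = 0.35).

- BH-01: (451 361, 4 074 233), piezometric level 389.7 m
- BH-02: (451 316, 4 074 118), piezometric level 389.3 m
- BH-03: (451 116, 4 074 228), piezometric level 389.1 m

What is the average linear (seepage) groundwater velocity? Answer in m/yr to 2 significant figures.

Differences from BH-01: to BH-02 (Δx, Δy, Δh) = (-45, -115, -0.4); to BH-03 = (-245, -5, -0.6).
Solve a·Δx + b·Δy = Δh: det = (-45)·(-5) − (-245)·(-115) = -27950.
∂h/∂x = [(-0.4)·(-5) − (-0.6)·(-115)] / -27950 = +0.002397
∂h/∂y = [(-45)·(-0.6) − (-245)·(-0.4)] / -27950 = +0.002540
|∇h| = √(0.002397² + 0.002540²) = 0.003492
Seepage velocity v = K·i/n = 0.13 × 0.003492 / 0.35 = 0.001297 m/day = 0.4737 m/yr.

0.47 m/yr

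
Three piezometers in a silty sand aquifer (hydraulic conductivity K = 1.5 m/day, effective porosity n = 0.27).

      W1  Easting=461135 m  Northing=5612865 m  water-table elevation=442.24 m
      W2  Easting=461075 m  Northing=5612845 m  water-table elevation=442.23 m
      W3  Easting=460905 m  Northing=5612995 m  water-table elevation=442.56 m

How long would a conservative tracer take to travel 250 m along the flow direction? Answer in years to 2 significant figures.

Differences from W1: to W2 (Δx, Δy, Δh) = (-60, -20, -0.01); to W3 = (-230, 130, +0.32).
Determinant of the coordinate differences = (-60)·130 − (-230)·(-20) = -12400.
∂h/∂x = [(-0.01)·130 − (+0.32)·(-20)] / -12400 = -0.0004113
∂h/∂y = [(-60)·(+0.32) − (-230)·(-0.01)] / -12400 = +0.001734
|∇h| = √(-0.0004113² + 0.001734²) = 0.001782
Seepage velocity v = K·i/n = 1.5 × 0.001782 / 0.27 = 0.0099 m/day.
t = 250 / 0.0099 = 2.525e+04 days = 69.1 years.

69 years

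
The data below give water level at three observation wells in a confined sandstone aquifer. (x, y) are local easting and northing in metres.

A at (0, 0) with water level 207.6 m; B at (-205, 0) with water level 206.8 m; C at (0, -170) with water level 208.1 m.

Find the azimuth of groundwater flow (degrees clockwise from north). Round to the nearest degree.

307°

∂h/∂x = (206.8 − 207.6) / (-205 − 0) = +0.003902
∂h/∂y = (208.1 − 207.6) / (-170 − 0) = -0.002941
Flow direction (−∇h) has components (-0.003902 E, +0.002941 N).
Azimuth = atan2(E, N) = atan2(-0.003902, +0.002941) = 307.0° ≈ 307°.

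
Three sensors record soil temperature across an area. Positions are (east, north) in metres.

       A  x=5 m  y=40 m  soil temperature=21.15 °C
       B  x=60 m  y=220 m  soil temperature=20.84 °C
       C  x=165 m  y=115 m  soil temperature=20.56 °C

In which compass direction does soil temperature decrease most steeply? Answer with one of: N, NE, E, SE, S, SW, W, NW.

Taking A as reference: B−A = (55, 180, -0.31); C−A = (160, 75, -0.59).
Solve a·Δx + b·Δy = ΔT: det = 55·75 − 160·180 = -24675.
∂T/∂x = [(-0.31)·75 − (-0.59)·180] / -24675 = -0.003362
∂T/∂y = [55·(-0.59) − 160·(-0.31)] / -24675 = -0.0006950
Steepest decrease is along −∇f = (+0.003362 E, +0.0006950 N) → east.

E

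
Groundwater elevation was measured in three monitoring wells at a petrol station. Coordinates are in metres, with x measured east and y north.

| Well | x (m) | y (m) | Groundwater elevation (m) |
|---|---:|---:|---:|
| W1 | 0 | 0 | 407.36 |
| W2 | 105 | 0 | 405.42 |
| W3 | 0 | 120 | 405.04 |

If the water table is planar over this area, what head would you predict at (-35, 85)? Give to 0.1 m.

406.4 m

∂h/∂x = (405.42 − 407.36) / (105 − 0) = -0.01848
∂h/∂y = (405.04 − 407.36) / (120 − 0) = -0.01933
h(-35, 85) = 407.36 + (-0.01848)·(-35) + (-0.01933)·(85) = 407.36 +0.647 -1.643 = 406.363 m.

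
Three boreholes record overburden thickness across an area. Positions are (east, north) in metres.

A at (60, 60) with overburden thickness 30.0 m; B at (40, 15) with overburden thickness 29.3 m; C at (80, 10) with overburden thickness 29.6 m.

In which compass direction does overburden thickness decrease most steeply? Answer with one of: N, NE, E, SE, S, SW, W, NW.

Taking A as reference: B−A = (-20, -45, -0.7); C−A = (20, -50, -0.4).
Solve a·Δx + b·Δy = Δd: det = (-20)·(-50) − 20·(-45) = 1900.
∂d/∂x = [(-0.7)·(-50) − (-0.4)·(-45)] / 1900 = +0.008947
∂d/∂y = [(-20)·(-0.4) − 20·(-0.7)] / 1900 = +0.01158
Steepest decrease is along −∇f = (-0.008947 E, -0.01158 N) → southwest.

SW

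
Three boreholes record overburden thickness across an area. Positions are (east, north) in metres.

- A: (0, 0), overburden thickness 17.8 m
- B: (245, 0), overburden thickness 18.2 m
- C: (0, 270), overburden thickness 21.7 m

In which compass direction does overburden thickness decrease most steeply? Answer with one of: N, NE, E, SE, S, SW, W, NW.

S

∂d/∂x = (18.2 − 17.8) / (245 − 0) = +0.001633
∂d/∂y = (21.7 − 17.8) / (270 − 0) = +0.01444
Steepest decrease is along −∇f = (-0.001633 E, -0.01444 N) → south.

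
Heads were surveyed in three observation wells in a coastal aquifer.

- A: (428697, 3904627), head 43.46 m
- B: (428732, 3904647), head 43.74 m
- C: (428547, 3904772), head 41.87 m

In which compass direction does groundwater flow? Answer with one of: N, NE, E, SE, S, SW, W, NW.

W

With h = a·x + b·y + c and A as origin, the differences give:
  35·a + 20·b = +0.28
  (-150)·a + 145·b = -1.59
Eliminate b (×145 and ×20, subtract): 8075·a = 72.400 → a = ∂h/∂x = +0.008966
Back-substitute: b = ∂h/∂y = -0.001690.
Flow = −∇h = (-0.008966 east, +0.001690 north), which points west.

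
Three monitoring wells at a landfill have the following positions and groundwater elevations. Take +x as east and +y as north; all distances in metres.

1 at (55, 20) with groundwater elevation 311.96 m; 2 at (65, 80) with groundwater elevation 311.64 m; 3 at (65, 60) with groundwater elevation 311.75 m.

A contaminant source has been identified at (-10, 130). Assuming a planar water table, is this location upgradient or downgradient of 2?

Differences from 1: to 2 (Δx, Δy, Δh) = (10, 60, -0.32); to 3 = (10, 40, -0.21).
Solve a·Δx + b·Δy = Δh: det = 10·40 − 10·60 = -200.
∂h/∂x = [(-0.32)·40 − (-0.21)·60] / -200 = +0.001000
∂h/∂y = [10·(-0.21) − 10·(-0.32)] / -200 = -0.005500
Head at (-10, 130) = 311.96 + (+0.001000)·(-65) + (-0.005500)·(110) = 311.29 m.
That is lower than the 311.64 m at 2, so the point is downgradient.

downgradient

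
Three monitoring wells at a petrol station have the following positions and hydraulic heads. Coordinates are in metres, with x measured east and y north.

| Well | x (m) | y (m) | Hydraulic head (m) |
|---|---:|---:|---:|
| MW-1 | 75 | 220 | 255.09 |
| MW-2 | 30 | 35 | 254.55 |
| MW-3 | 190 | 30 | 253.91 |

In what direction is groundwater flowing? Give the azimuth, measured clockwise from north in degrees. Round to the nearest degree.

135°

Three-point gradient (reference MW-1): Δ to MW-2 = (-45, -185, -0.54), Δ to MW-3 = (115, -190, -1.18).
∂h/∂x = -0.003879, ∂h/∂y = +0.003863 (det = 29825).
Flow direction (−∇h) has components (+0.003879 E, -0.003863 N).
Azimuth = atan2(E, N) = atan2(+0.003879, -0.003863) = 134.9° ≈ 135°.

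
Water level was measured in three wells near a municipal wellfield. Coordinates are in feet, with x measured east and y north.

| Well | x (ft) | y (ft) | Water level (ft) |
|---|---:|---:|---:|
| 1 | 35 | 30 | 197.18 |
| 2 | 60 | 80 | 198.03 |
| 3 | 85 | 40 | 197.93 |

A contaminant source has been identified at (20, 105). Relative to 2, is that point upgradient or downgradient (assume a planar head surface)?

Differences from 1: to 2 (Δx, Δy, Δh) = (25, 50, +0.85); to 3 = (50, 10, +0.75).
Solve a·Δx + b·Δy = Δh: det = 25·10 − 50·50 = -2250.
∂h/∂x = [(+0.85)·10 − (+0.75)·50] / -2250 = +0.01289
∂h/∂y = [25·(+0.75) − 50·(+0.85)] / -2250 = +0.01056
Head at (20, 105) = 197.18 + (+0.01289)·(-15) + (+0.01056)·(75) = 197.78 ft.
That is lower than the 198.03 ft at 2, so the point is downgradient.

downgradient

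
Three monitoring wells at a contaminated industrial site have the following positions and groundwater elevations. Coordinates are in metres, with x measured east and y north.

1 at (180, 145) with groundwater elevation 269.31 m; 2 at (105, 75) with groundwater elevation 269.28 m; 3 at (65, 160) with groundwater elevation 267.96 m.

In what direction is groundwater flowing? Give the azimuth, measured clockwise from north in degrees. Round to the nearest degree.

Taking 1 as reference: 2−1 = (-75, -70, -0.03); 3−1 = (-115, 15, -1.35).
Solve a·Δx + b·Δy = Δh: det = (-75)·15 − (-115)·(-70) = -9175.
∂h/∂x = [(-0.03)·15 − (-1.35)·(-70)] / -9175 = +0.01035
∂h/∂y = [(-75)·(-1.35) − (-115)·(-0.03)] / -9175 = -0.01066
Flow direction (−∇h) has components (-0.01035 E, +0.01066 N).
Azimuth = atan2(E, N) = atan2(-0.01035, +0.01066) = 315.8° ≈ 316°.

316°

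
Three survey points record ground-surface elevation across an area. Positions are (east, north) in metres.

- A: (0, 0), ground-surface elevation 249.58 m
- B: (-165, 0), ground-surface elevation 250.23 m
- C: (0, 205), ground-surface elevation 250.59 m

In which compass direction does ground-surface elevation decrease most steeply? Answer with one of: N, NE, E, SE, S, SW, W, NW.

∂z/∂x = (250.23 − 249.58) / (-165 − 0) = -0.003939
∂z/∂y = (250.59 − 249.58) / (205 − 0) = +0.004927
Steepest decrease is along −∇f = (+0.003939 E, -0.004927 N) → southeast.

SE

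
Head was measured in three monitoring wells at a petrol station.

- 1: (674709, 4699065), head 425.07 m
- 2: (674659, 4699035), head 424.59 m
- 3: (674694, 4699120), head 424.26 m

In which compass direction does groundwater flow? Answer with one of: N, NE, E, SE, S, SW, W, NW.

Differences from 1: to 2 (Δx, Δy, Δh) = (-50, -30, -0.48); to 3 = (-15, 55, -0.81).
Solve a·Δx + b·Δy = Δh: det = (-50)·55 − (-15)·(-30) = -3200.
∂h/∂x = [(-0.48)·55 − (-0.81)·(-30)] / -3200 = +0.01584
∂h/∂y = [(-50)·(-0.81) − (-15)·(-0.48)] / -3200 = -0.01041
Flow = −∇h = (-0.01584 east, +0.01041 north), which points northwest.

NW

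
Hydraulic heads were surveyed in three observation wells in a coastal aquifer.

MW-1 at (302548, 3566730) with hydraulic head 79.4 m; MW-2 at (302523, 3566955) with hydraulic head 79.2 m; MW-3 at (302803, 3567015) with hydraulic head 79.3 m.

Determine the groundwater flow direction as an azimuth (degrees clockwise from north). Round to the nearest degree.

Taking MW-1 as reference: MW-2−MW-1 = (-25, 225, -0.2); MW-3−MW-1 = (255, 285, -0.1).
Solve a·Δx + b·Δy = Δh: det = (-25)·285 − 255·225 = -64500.
∂h/∂x = [(-0.2)·285 − (-0.1)·225] / -64500 = +0.0005349
∂h/∂y = [(-25)·(-0.1) − 255·(-0.2)] / -64500 = -0.0008295
Flow direction (−∇h) has components (-0.0005349 E, +0.0008295 N).
Azimuth = atan2(E, N) = atan2(-0.0005349, +0.0008295) = 327.2° ≈ 327°.

327°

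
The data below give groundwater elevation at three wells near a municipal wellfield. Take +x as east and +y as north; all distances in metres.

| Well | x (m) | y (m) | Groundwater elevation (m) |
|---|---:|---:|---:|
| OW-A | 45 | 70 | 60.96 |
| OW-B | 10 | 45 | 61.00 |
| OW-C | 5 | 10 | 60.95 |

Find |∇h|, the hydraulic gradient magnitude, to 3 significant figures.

Differences from OW-A: to OW-B (Δx, Δy, Δh) = (-35, -25, +0.04); to OW-C = (-40, -60, -0.01).
Solve a·Δx + b·Δy = Δh: det = (-35)·(-60) − (-40)·(-25) = 1100.
∂h/∂x = [(+0.04)·(-60) − (-0.01)·(-25)] / 1100 = -0.002409
∂h/∂y = [(-35)·(-0.01) − (-40)·(+0.04)] / 1100 = +0.001773
|∇h| = √(-0.002409² + 0.001773²) = 0.002991

0.00299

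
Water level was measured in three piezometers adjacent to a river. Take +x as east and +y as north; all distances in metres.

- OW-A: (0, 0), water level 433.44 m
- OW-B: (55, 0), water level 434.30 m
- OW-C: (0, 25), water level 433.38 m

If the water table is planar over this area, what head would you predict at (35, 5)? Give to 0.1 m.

434.0 m

∂h/∂x = (434.30 − 433.44) / (55 − 0) = +0.01564
∂h/∂y = (433.38 − 433.44) / (25 − 0) = -0.002400
h(35, 5) = 433.44 + (+0.01564)·(35) + (-0.002400)·(5) = 433.44 +0.547 -0.012 = 433.975 m.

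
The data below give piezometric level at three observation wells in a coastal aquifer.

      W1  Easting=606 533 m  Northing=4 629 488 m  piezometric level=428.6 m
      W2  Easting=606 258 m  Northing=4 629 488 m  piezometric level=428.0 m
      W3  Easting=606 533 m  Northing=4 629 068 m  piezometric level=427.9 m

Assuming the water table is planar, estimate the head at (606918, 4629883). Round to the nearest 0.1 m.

∂h/∂x = (428.0 − 428.6) / (606258 − 606533) = +0.002182
∂h/∂y = (427.9 − 428.6) / (4629068 − 4629488) = +0.001667
h(606918, 4629883) = 428.6 + (+0.002182)·(385) + (+0.001667)·(395) = 428.6 +0.840 +0.658 = 430.098 m.

430.1 m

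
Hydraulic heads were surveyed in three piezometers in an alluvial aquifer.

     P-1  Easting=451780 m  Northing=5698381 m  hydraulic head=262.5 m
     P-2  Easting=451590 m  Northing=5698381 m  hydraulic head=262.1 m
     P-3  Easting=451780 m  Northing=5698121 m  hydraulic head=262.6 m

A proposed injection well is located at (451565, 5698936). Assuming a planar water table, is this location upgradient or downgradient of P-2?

downgradient

∂h/∂x = (262.1 − 262.5) / (451590 − 451780) = +0.002105
∂h/∂y = (262.6 − 262.5) / (5698121 − 5698381) = -0.0003846
Head at (451565, 5698936) = 262.5 + (+0.002105)·(-215) + (-0.0003846)·(555) = 261.83 m.
That is lower than the 262.1 m at P-2, so the point is downgradient.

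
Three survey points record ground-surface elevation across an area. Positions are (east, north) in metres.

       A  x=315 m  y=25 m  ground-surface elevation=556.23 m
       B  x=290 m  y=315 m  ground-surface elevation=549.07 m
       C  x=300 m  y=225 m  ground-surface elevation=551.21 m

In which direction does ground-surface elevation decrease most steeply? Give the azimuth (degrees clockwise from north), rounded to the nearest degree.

Taking A as reference: B−A = (-25, 290, -7.16); C−A = (-15, 200, -5.02).
Solve a·Δx + b·Δy = Δz: det = (-25)·200 − (-15)·290 = -650.
∂z/∂x = [(-7.16)·200 − (-5.02)·290] / -650 = -0.03662
∂z/∂y = [(-25)·(-5.02) − (-15)·(-7.16)] / -650 = -0.02785
Steepest decrease is along −∇f: components (+0.03662 E, +0.02785 N).
Azimuth = atan2(+0.03662, +0.02785) = 52.7° ≈ 053°.

053°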